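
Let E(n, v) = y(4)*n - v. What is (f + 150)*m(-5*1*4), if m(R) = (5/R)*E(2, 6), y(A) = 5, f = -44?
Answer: -106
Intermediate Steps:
E(n, v) = -v + 5*n (E(n, v) = 5*n - v = -v + 5*n)
m(R) = 20/R (m(R) = (5/R)*(-1*6 + 5*2) = (5/R)*(-6 + 10) = (5/R)*4 = 20/R)
(f + 150)*m(-5*1*4) = (-44 + 150)*(20/((-5*1*4))) = 106*(20/((-5*4))) = 106*(20/(-20)) = 106*(20*(-1/20)) = 106*(-1) = -106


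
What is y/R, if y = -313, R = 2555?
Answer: -313/2555 ≈ -0.12250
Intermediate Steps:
y/R = -313/2555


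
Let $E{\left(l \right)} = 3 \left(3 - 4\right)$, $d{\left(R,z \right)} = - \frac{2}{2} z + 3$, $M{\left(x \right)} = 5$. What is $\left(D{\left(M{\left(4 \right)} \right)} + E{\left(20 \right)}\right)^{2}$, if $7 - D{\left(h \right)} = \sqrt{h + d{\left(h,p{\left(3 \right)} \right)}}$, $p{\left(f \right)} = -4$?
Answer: $28 - 16 \sqrt{3} \approx 0.28719$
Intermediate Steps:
$d{\left(R,z \right)} = 3 - z$ ($d{\left(R,z \right)} = \left(-2\right) \frac{1}{2} z + 3 = - z + 3 = 3 - z$)
$E{\left(l \right)} = -3$ ($E{\left(l \right)} = 3 \left(-1\right) = -3$)
$D{\left(h \right)} = 7 - \sqrt{7 + h}$ ($D{\left(h \right)} = 7 - \sqrt{h + \left(3 - -4\right)} = 7 - \sqrt{h + \left(3 + 4\right)} = 7 - \sqrt{h + 7} = 7 - \sqrt{7 + h}$)
$\left(D{\left(M{\left(4 \right)} \right)} + E{\left(20 \right)}\right)^{2} = \left(\left(7 - \sqrt{7 + 5}\right) - 3\right)^{2} = \left(\left(7 - \sqrt{12}\right) - 3\right)^{2} = \left(\left(7 - 2 \sqrt{3}\right) - 3\right)^{2} = \left(4 - 2 \sqrt{3}\right)^{2}$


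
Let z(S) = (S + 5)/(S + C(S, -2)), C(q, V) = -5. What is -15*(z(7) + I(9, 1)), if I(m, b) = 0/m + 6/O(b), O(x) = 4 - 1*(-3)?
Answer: -720/7 ≈ -102.86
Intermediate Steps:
O(x) = 7 (O(x) = 4 + 3 = 7)
I(m, b) = 6/7 (I(m, b) = 0/m + 6/7 = 0 + 6*(⅐) = 0 + 6/7 = 6/7)
z(S) = (5 + S)/(-5 + S) (z(S) = (S + 5)/(S - 5) = (5 + S)/(-5 + S))
-15*(z(7) + I(9, 1)) = -15*((5 + 7)/(-5 + 7) + 6/7) = -15*(12/2 + 6/7) = -15*((½)*12 + 6/7) = -15*(6 + 6/7) = -15*48/7 = -720/7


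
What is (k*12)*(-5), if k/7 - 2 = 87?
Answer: -37380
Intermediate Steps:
k = 623 (k = 14 + 7*87 = 14 + 609 = 623)
(k*12)*(-5) = (623*12)*(-5) = 7476*(-5) = -37380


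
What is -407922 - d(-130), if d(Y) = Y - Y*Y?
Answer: -390892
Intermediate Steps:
d(Y) = Y - Y²
-407922 - d(-130) = -407922 - (-130)*(1 - 1*(-130)) = -407922 - (-130)*(1 + 130) = -407922 - (-130)*131 = -407922 - 1*(-17030) = -407922 + 17030 = -390892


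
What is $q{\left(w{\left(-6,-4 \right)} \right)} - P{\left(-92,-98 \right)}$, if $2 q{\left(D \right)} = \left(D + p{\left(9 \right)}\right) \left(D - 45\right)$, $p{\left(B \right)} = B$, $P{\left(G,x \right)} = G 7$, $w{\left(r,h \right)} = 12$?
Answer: $\frac{595}{2} \approx 297.5$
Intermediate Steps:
$P{\left(G,x \right)} = 7 G$
$q{\left(D \right)} = \frac{\left(-45 + D\right) \left(9 + D\right)}{2}$ ($q{\left(D \right)} = \frac{\left(D + 9\right) \left(D - 45\right)}{2} = \frac{\left(9 + D\right) \left(-45 + D\right)}{2} = \frac{\left(-45 + D\right) \left(9 + D\right)}{2}$)
$q{\left(w{\left(-6,-4 \right)} \right)} - P{\left(-92,-98 \right)} = \left(- \frac{405}{2} + \frac{12^{2}}{2} - 216\right) - 7 \left(-92\right) = \left(- \frac{405}{2} + \frac{1}{2} \cdot 144 - 216\right) - -644 = \left(- \frac{405}{2} + 72 - 216\right) + 644 = - \frac{693}{2} + 644 = \frac{595}{2}$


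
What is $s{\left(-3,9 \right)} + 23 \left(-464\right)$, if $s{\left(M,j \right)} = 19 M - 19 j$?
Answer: $-10900$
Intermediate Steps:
$s{\left(M,j \right)} = - 19 j + 19 M$
$s{\left(-3,9 \right)} + 23 \left(-464\right) = \left(\left(-19\right) 9 + 19 \left(-3\right)\right) + 23 \left(-464\right) = \left(-171 - 57\right) - 10672 = -228 - 10672 = -10900$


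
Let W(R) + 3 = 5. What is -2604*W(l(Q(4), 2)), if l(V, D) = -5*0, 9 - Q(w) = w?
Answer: -5208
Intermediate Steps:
Q(w) = 9 - w
l(V, D) = 0
W(R) = 2 (W(R) = -3 + 5 = 2)
-2604*W(l(Q(4), 2)) = -2604*2 = -5208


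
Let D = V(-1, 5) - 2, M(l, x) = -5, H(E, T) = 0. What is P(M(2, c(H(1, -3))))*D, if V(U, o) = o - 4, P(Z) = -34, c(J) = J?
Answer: 34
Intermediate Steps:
V(U, o) = -4 + o
D = -1 (D = (-4 + 5) - 2 = 1 - 2 = -1)
P(M(2, c(H(1, -3))))*D = -34*(-1) = 34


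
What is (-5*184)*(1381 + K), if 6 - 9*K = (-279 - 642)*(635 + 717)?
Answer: -385672280/3 ≈ -1.2856e+8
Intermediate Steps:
K = 415066/3 (K = 2/3 - (-279 - 642)*(635 + 717)/9 = 2/3 - (-307)*1352/3 = 2/3 - 1/9*(-1245192) = 2/3 + 415064/3 = 415066/3 ≈ 1.3836e+5)
(-5*184)*(1381 + K) = (-5*184)*(1381 + 415066/3) = -920*419209/3 = -385672280/3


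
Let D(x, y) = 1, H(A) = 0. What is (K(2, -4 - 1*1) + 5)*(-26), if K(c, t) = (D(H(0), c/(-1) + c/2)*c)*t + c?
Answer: 78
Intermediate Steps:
K(c, t) = c + c*t (K(c, t) = (1*c)*t + c = c*t + c = c + c*t)
(K(2, -4 - 1*1) + 5)*(-26) = (2*(1 + (-4 - 1*1)) + 5)*(-26) = (2*(1 + (-4 - 1)) + 5)*(-26) = (2*(1 - 5) + 5)*(-26) = (2*(-4) + 5)*(-26) = (-8 + 5)*(-26) = -3*(-26) = 78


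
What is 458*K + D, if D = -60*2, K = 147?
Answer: 67206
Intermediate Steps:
D = -120
458*K + D = 458*147 - 120 = 67326 - 120 = 67206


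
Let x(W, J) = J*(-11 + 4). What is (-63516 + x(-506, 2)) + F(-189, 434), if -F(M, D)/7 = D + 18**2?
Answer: -68836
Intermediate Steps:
F(M, D) = -2268 - 7*D (F(M, D) = -7*(D + 18**2) = -7*(D + 324) = -7*(324 + D) = -2268 - 7*D)
x(W, J) = -7*J (x(W, J) = J*(-7) = -7*J)
(-63516 + x(-506, 2)) + F(-189, 434) = (-63516 - 7*2) + (-2268 - 7*434) = (-63516 - 14) + (-2268 - 3038) = -63530 - 5306 = -68836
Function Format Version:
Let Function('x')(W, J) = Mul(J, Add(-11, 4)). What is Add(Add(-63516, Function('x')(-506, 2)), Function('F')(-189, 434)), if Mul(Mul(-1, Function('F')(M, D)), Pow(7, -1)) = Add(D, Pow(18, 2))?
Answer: -68836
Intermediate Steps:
Function('F')(M, D) = Add(-2268, Mul(-7, D)) (Function('F')(M, D) = Mul(-7, Add(D, Pow(18, 2))) = Mul(-7, Add(D, 324)) = Mul(-7, Add(324, D)) = Add(-2268, Mul(-7, D)))
Function('x')(W, J) = Mul(-7, J) (Function('x')(W, J) = Mul(J, -7) = Mul(-7, J))
Add(Add(-63516, Function('x')(-506, 2)), Function('F')(-189, 434)) = Add(Add(-63516, Mul(-7, 2)), Add(-2268, Mul(-7, 434))) = Add(Add(-63516, -14), Add(-2268, -3038)) = Add(-63530, -5306) = -68836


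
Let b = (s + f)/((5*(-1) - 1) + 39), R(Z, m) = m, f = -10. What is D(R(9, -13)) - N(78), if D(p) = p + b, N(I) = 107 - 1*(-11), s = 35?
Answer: -4298/33 ≈ -130.24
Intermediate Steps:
b = 25/33 (b = (35 - 10)/((5*(-1) - 1) + 39) = 25/((-5 - 1) + 39) = 25/(-6 + 39) = 25/33 ≈ 0.75758)
N(I) = 118 (N(I) = 107 + 11 = 118)
D(p) = 25/33 + p (D(p) = p + 25/33 = 25/33 + p)
D(R(9, -13)) - N(78) = (25/33 - 13) - 1*118 = -404/33 - 118 = -4298/33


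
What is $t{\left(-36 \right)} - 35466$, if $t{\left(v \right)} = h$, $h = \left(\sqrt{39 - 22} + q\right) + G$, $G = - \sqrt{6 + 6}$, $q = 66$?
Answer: $-35400 + \sqrt{17} - 2 \sqrt{3} \approx -35399.0$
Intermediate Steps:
$G = - 2 \sqrt{3}$ ($G = - \sqrt{12} = - 2 \sqrt{3} \approx -3.4641$)
$h = 66 + \sqrt{17} - 2 \sqrt{3}$ ($h = \left(\sqrt{39 - 22} + 66\right) - 2 \sqrt{3} = \left(\sqrt{17} + 66\right) - 2 \sqrt{3} = \left(66 + \sqrt{17}\right) - 2 \sqrt{3} = 66 + \sqrt{17} - 2 \sqrt{3} \approx 66.659$)
$t{\left(v \right)} = 66 + \sqrt{17} - 2 \sqrt{3}$
$t{\left(-36 \right)} - 35466 = \left(66 + \sqrt{17} - 2 \sqrt{3}\right) - 35466 = -35400 + \sqrt{17} - 2 \sqrt{3}$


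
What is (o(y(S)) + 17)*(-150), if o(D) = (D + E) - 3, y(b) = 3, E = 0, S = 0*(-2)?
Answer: -2550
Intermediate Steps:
S = 0
o(D) = -3 + D (o(D) = (D + 0) - 3 = D - 3 = -3 + D)
(o(y(S)) + 17)*(-150) = ((-3 + 3) + 17)*(-150) = (0 + 17)*(-150) = 17*(-150) = -2550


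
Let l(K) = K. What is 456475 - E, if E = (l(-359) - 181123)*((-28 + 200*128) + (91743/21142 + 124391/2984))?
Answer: 73334231022356225/15771932 ≈ 4.6497e+9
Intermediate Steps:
E = -73327031529696525/15771932 (E = (-359 - 181123)*((-28 + 200*128) + (91743/21142 + 124391/2984)) = -181482*((-28 + 25600) + (91743*(1/21142) + 124391*(1/2984))) = -181482*(25572 + (91743/21142 + 124391/2984)) = -181482*(25572 + 1451817817/31543864) = -181482*808091508025/31543864 = -73327031529696525/15771932 ≈ -4.6492e+9)
456475 - E = 456475 - 1*(-73327031529696525/15771932) = 456475 + 73327031529696525/15771932 = 73334231022356225/15771932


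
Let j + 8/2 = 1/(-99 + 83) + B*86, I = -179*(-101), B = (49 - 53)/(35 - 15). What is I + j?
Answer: 1444619/80 ≈ 18058.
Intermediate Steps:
B = -1/5 (B = -4/20 = -4*1/20 = -1/5 ≈ -0.20000)
I = 18079
j = -1701/80 (j = -4 + (1/(-99 + 83) - 1/5*86) = -4 + (1/(-16) - 86/5) = -4 + (-1/16 - 86/5) = -4 - 1381/80 = -1701/80 ≈ -21.263)
I + j = 18079 - 1701/80 = 1444619/80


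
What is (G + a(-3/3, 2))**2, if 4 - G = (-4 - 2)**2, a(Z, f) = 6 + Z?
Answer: 729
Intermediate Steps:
G = -32 (G = 4 - (-4 - 2)**2 = 4 - 1*(-6)**2 = 4 - 1*36 = 4 - 36 = -32)
(G + a(-3/3, 2))**2 = (-32 + (6 - 3/3))**2 = (-32 + (6 - 3*1/3))**2 = (-32 + (6 - 1))**2 = (-32 + 5)**2 = (-27)**2 = 729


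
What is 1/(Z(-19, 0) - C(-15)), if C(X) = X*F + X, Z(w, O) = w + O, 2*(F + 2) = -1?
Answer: -2/83 ≈ -0.024096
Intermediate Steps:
F = -5/2 (F = -2 + (½)*(-1) = -2 - ½ = -5/2 ≈ -2.5000)
Z(w, O) = O + w
C(X) = -3*X/2 (C(X) = X*(-5/2) + X = -5*X/2 + X = -3*X/2)
1/(Z(-19, 0) - C(-15)) = 1/((0 - 19) - (-3)*(-15)/2) = 1/(-19 - 1*45/2) = 1/(-19 - 45/2) = 1/(-83/2) = -2/83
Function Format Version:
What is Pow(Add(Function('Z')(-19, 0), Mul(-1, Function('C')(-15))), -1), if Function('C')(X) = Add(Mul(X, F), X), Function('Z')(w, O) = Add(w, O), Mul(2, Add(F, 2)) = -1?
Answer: Rational(-2, 83) ≈ -0.024096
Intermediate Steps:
F = Rational(-5, 2) (F = Add(-2, Mul(Rational(1, 2), -1)) = Add(-2, Rational(-1, 2)) = Rational(-5, 2) ≈ -2.5000)
Function('Z')(w, O) = Add(O, w)
Function('C')(X) = Mul(Rational(-3, 2), X) (Function('C')(X) = Add(Mul(X, Rational(-5, 2)), X) = Add(Mul(Rational(-5, 2), X), X) = Mul(Rational(-3, 2), X))
Pow(Add(Function('Z')(-19, 0), Mul(-1, Function('C')(-15))), -1) = Pow(Add(Add(0, -19), Mul(-1, Mul(Rational(-3, 2), -15))), -1) = Pow(Add(-19, Mul(-1, Rational(45, 2))), -1) = Pow(Add(-19, Rational(-45, 2)), -1) = Pow(Rational(-83, 2), -1) = Rational(-2, 83)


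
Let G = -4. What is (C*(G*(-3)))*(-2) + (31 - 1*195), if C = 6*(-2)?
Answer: 124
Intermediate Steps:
C = -12
(C*(G*(-3)))*(-2) + (31 - 1*195) = -(-48)*(-3)*(-2) + (31 - 1*195) = -12*12*(-2) + (31 - 195) = -144*(-2) - 164 = 288 - 164 = 124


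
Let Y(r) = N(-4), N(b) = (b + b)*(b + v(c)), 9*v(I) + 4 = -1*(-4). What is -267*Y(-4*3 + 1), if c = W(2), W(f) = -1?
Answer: -8544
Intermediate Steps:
c = -1
v(I) = 0 (v(I) = -4/9 + (-1*(-4))/9 = -4/9 + (⅑)*4 = -4/9 + 4/9 = 0)
N(b) = 2*b² (N(b) = (b + b)*(b + 0) = (2*b)*b = 2*b²)
Y(r) = 32 (Y(r) = 2*(-4)² = 2*16 = 32)
-267*Y(-4*3 + 1) = -267*32 = -8544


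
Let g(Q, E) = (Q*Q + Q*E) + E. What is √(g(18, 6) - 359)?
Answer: √79 ≈ 8.8882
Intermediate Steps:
g(Q, E) = E + Q² + E*Q (g(Q, E) = (Q² + E*Q) + E = E + Q² + E*Q)
√(g(18, 6) - 359) = √((6 + 18² + 6*18) - 359) = √((6 + 324 + 108) - 359) = √(438 - 359) = √79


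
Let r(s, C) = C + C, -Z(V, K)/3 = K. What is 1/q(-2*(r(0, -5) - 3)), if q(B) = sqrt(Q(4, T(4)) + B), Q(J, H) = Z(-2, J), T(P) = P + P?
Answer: sqrt(14)/14 ≈ 0.26726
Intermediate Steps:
T(P) = 2*P
Z(V, K) = -3*K
r(s, C) = 2*C
Q(J, H) = -3*J
q(B) = sqrt(-12 + B) (q(B) = sqrt(-3*4 + B) = sqrt(-12 + B))
1/q(-2*(r(0, -5) - 3)) = 1/(sqrt(-12 - 2*(2*(-5) - 3))) = 1/(sqrt(-12 - 2*(-10 - 3))) = 1/(sqrt(-12 - 2*(-13))) = 1/(sqrt(-12 + 26)) = 1/(sqrt(14)) = sqrt(14)/14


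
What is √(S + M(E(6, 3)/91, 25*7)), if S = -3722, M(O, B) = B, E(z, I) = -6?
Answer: I*√3547 ≈ 59.557*I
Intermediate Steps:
√(S + M(E(6, 3)/91, 25*7)) = √(-3722 + 25*7) = √(-3722 + 175) = √(-3547) = I*√3547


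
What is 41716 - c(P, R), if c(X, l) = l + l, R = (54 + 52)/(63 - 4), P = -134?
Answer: 2461032/59 ≈ 41712.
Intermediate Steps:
R = 106/59 ≈ 1.7966
c(X, l) = 2*l
41716 - c(P, R) = 41716 - 2*106/59 = 41716 - 1*212/59 = 41716 - 212/59 = 2461032/59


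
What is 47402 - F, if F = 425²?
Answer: -133223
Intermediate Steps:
F = 180625
47402 - F = 47402 - 1*180625 = 47402 - 180625 = -133223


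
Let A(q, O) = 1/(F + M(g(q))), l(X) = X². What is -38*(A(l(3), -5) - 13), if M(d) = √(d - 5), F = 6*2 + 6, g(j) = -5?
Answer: 82156/167 + 19*I*√10/167 ≈ 491.95 + 0.35978*I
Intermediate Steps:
F = 18 (F = 12 + 6 = 18)
M(d) = √(-5 + d)
A(q, O) = 1/(18 + I*√10) (A(q, O) = 1/(18 + √(-5 - 5)) = 1/(18 + √(-10)) = 1/(18 + I*√10))
-38*(A(l(3), -5) - 13) = -38*((9/167 - I*√10/334) - 13) = -38*(-2162/167 - I*√10/334) = 82156/167 + 19*I*√10/167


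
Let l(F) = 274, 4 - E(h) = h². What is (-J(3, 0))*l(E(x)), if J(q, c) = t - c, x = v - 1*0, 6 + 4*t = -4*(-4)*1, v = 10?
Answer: -685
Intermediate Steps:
t = 5/2 (t = -3/2 + (-4*(-4)*1)/4 = -3/2 + (16*1)/4 = -3/2 + (¼)*16 = -3/2 + 4 = 5/2 ≈ 2.5000)
x = 10 (x = 10 - 1*0 = 10 + 0 = 10)
E(h) = 4 - h²
J(q, c) = 5/2 - c
(-J(3, 0))*l(E(x)) = -(5/2 - 1*0)*274 = -(5/2 + 0)*274 = -1*5/2*274 = -5/2*274 = -685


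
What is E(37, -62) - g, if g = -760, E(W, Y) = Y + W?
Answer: 735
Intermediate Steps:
E(W, Y) = W + Y
E(37, -62) - g = (37 - 62) - 1*(-760) = -25 + 760 = 735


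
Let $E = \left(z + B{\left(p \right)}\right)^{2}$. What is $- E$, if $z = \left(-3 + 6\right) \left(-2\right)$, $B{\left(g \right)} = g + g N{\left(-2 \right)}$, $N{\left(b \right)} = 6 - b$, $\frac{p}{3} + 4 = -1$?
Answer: $-19881$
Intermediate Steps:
$p = -15$ ($p = -12 + 3 \left(-1\right) = -12 - 3 = -15$)
$B{\left(g \right)} = 9 g$ ($B{\left(g \right)} = g + g \left(6 - -2\right) = g + g \left(6 + 2\right) = g + g 8 = g + 8 g = 9 g$)
$z = -6$ ($z = 3 \left(-2\right) = -6$)
$E = 19881$ ($E = \left(-6 + 9 \left(-15\right)\right)^{2} = \left(-6 - 135\right)^{2} = \left(-141\right)^{2} = 19881$)
$- E = \left(-1\right) 19881 = -19881$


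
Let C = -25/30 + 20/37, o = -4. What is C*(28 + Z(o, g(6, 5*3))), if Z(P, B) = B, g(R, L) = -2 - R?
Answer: -650/111 ≈ -5.8559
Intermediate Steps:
C = -65/222 (C = -25*1/30 + 20*(1/37) = -⅚ + 20/37 = -65/222 ≈ -0.29279)
C*(28 + Z(o, g(6, 5*3))) = -65*(28 + (-2 - 1*6))/222 = -65*(28 + (-2 - 6))/222 = -65*(28 - 8)/222 = -65/222*20 = -650/111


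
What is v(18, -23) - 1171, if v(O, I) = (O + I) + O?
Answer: -1158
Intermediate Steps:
v(O, I) = I + 2*O (v(O, I) = (I + O) + O = I + 2*O)
v(18, -23) - 1171 = (-23 + 2*18) - 1171 = (-23 + 36) - 1171 = 13 - 1171 = -1158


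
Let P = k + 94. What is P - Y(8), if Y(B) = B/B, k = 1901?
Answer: 1994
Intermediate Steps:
Y(B) = 1
P = 1995 (P = 1901 + 94 = 1995)
P - Y(8) = 1995 - 1*1 = 1995 - 1 = 1994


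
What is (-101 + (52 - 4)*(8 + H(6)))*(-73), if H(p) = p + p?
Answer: -62707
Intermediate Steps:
H(p) = 2*p
(-101 + (52 - 4)*(8 + H(6)))*(-73) = (-101 + (52 - 4)*(8 + 2*6))*(-73) = (-101 + 48*(8 + 12))*(-73) = (-101 + 48*20)*(-73) = (-101 + 960)*(-73) = 859*(-73) = -62707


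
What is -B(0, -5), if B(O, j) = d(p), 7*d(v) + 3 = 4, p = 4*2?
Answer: -⅐ ≈ -0.14286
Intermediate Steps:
p = 8
d(v) = ⅐ (d(v) = -3/7 + (⅐)*4 = -3/7 + 4/7 = ⅐)
B(O, j) = ⅐
-B(0, -5) = -1*⅐ = -⅐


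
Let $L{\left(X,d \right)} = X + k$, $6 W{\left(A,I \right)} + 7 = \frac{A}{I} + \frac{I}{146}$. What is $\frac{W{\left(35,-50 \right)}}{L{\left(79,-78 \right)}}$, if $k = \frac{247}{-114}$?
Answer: $- \frac{5871}{336530} \approx -0.017446$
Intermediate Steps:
$k = - \frac{13}{6}$ ($k = 247 \left(- \frac{1}{114}\right) = - \frac{13}{6} \approx -2.1667$)
$W{\left(A,I \right)} = - \frac{7}{6} + \frac{I}{876} + \frac{A}{6 I}$ ($W{\left(A,I \right)} = - \frac{7}{6} + \frac{\frac{A}{I} + \frac{I}{146}}{6} = - \frac{7}{6} + \frac{\frac{I}{146} + \frac{A}{I}}{6} = - \frac{7}{6} + \left(\frac{I}{876} + \frac{A}{6 I}\right) = - \frac{7}{6} + \frac{I}{876} + \frac{A}{6 I}$)
$L{\left(X,d \right)} = - \frac{13}{6} + X$ ($L{\left(X,d \right)} = X - \frac{13}{6} = - \frac{13}{6} + X$)
$\frac{W{\left(35,-50 \right)}}{L{\left(79,-78 \right)}} = \frac{\frac{1}{876} \frac{1}{-50} \left(146 \cdot 35 - 50 \left(-1022 - 50\right)\right)}{- \frac{13}{6} + 79} = \frac{\frac{1}{876} \left(- \frac{1}{50}\right) \left(5110 - -53600\right)}{\frac{461}{6}} = \frac{1}{876} \left(- \frac{1}{50}\right) \left(5110 + 53600\right) \frac{6}{461} = \frac{1}{876} \left(- \frac{1}{50}\right) 58710 \cdot \frac{6}{461} = \left(- \frac{1957}{1460}\right) \frac{6}{461} = - \frac{5871}{336530}$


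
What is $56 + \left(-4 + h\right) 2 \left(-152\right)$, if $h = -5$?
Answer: $2792$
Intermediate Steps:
$56 + \left(-4 + h\right) 2 \left(-152\right) = 56 + \left(-4 - 5\right) 2 \left(-152\right) = 56 + \left(-9\right) 2 \left(-152\right) = 56 - -2736 = 56 + 2736 = 2792$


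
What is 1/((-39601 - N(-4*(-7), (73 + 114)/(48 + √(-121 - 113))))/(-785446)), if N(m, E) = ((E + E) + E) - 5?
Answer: 8772696642544/442368764345 + 146878402*I*√26/442368764345 ≈ 19.831 + 0.001693*I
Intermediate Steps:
N(m, E) = -5 + 3*E (N(m, E) = (2*E + E) - 5 = 3*E - 5 = -5 + 3*E)
1/((-39601 - N(-4*(-7), (73 + 114)/(48 + √(-121 - 113))))/(-785446)) = 1/((-39601 - (-5 + 3*((73 + 114)/(48 + √(-121 - 113)))))/(-785446)) = 1/((-39601 - (-5 + 3*(187/(48 + √(-234)))))*(-1/785446)) = 1/((-39601 - (-5 + 3*(187/(48 + 3*I*√26))))*(-1/785446)) = 1/((-39601 - (-5 + 561/(48 + 3*I*√26)))*(-1/785446)) = 1/((-39601 + (5 - 561/(48 + 3*I*√26)))*(-1/785446)) = 1/((-39596 - 561/(48 + 3*I*√26))*(-1/785446)) = 1/(19798/392723 + 561/(785446*(48 + 3*I*√26)))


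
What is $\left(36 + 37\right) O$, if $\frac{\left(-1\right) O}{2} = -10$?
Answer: $1460$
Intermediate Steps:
$O = 20$ ($O = \left(-2\right) \left(-10\right) = 20$)
$\left(36 + 37\right) O = \left(36 + 37\right) 20 = 73 \cdot 20 = 1460$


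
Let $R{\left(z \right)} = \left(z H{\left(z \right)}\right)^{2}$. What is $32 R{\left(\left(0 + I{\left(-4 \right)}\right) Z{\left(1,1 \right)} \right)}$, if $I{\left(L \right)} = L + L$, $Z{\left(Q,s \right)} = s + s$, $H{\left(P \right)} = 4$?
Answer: $131072$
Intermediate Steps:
$Z{\left(Q,s \right)} = 2 s$
$I{\left(L \right)} = 2 L$
$R{\left(z \right)} = 16 z^{2}$ ($R{\left(z \right)} = \left(z 4\right)^{2} = \left(4 z\right)^{2} = 16 z^{2}$)
$32 R{\left(\left(0 + I{\left(-4 \right)}\right) Z{\left(1,1 \right)} \right)} = 32 \cdot 16 \left(\left(0 + 2 \left(-4\right)\right) 2 \cdot 1\right)^{2} = 32 \cdot 16 \left(\left(0 - 8\right) 2\right)^{2} = 32 \cdot 16 \left(\left(-8\right) 2\right)^{2} = 32 \cdot 16 \left(-16\right)^{2} = 32 \cdot 16 \cdot 256 = 32 \cdot 4096 = 131072$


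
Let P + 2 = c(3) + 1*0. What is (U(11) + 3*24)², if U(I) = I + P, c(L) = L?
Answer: 7056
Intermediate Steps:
P = 1 (P = -2 + (3 + 1*0) = -2 + (3 + 0) = -2 + 3 = 1)
U(I) = 1 + I (U(I) = I + 1 = 1 + I)
(U(11) + 3*24)² = ((1 + 11) + 3*24)² = (12 + 72)² = 84² = 7056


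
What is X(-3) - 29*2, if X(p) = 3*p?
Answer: -67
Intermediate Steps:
X(-3) - 29*2 = 3*(-3) - 29*2 = -9 - 58 = -67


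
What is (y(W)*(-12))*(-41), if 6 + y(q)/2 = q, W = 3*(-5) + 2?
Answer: -18696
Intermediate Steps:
W = -13 (W = -15 + 2 = -13)
y(q) = -12 + 2*q
(y(W)*(-12))*(-41) = ((-12 + 2*(-13))*(-12))*(-41) = ((-12 - 26)*(-12))*(-41) = -38*(-12)*(-41) = 456*(-41) = -18696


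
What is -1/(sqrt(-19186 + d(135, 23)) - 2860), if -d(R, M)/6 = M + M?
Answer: 1430/4099531 + I*sqrt(19462)/8199062 ≈ 0.00034882 + 1.7015e-5*I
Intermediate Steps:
d(R, M) = -12*M (d(R, M) = -6*(M + M) = -12*M)
-1/(sqrt(-19186 + d(135, 23)) - 2860) = -1/(sqrt(-19186 - 12*23) - 2860) = -1/(sqrt(-19186 - 276) - 2860) = -1/(sqrt(-19462) - 2860) = -1/(I*sqrt(19462) - 2860) = -1/(-2860 + I*sqrt(19462))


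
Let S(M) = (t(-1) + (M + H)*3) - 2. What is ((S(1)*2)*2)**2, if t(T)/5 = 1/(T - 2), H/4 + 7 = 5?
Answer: 87616/9 ≈ 9735.1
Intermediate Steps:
H = -8 (H = -28 + 4*5 = -28 + 20 = -8)
t(T) = 5/(-2 + T) (t(T) = 5/(T - 2) = 5/(-2 + T))
S(M) = -83/3 + 3*M (S(M) = (5/(-2 - 1) + (M - 8)*3) - 2 = (5/(-3) + (-8 + M)*3) - 2 = (5*(-1/3) + (-24 + 3*M)) - 2 = (-5/3 + (-24 + 3*M)) - 2 = (-77/3 + 3*M) - 2 = -83/3 + 3*M)
((S(1)*2)*2)**2 = (((-83/3 + 3*1)*2)*2)**2 = (((-83/3 + 3)*2)*2)**2 = (-74/3*2*2)**2 = (-148/3*2)**2 = (-296/3)**2 = 87616/9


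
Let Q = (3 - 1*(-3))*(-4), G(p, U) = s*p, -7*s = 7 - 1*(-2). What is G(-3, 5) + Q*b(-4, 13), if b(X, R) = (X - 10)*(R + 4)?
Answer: 40011/7 ≈ 5715.9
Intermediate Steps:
s = -9/7 (s = -(7 - 1*(-2))/7 = -(7 + 2)/7 = -⅐*9 = -9/7 ≈ -1.2857)
G(p, U) = -9*p/7
Q = -24 (Q = (3 + 3)*(-4) = 6*(-4) = -24)
b(X, R) = (-10 + X)*(4 + R)
G(-3, 5) + Q*b(-4, 13) = -9/7*(-3) - 24*(-40 - 10*13 + 4*(-4) + 13*(-4)) = 27/7 - 24*(-40 - 130 - 16 - 52) = 27/7 - 24*(-238) = 27/7 + 5712 = 40011/7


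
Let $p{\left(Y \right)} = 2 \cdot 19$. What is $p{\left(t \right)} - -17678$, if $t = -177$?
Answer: $17716$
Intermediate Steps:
$p{\left(Y \right)} = 38$
$p{\left(t \right)} - -17678 = 38 - -17678 = 38 + 17678 = 17716$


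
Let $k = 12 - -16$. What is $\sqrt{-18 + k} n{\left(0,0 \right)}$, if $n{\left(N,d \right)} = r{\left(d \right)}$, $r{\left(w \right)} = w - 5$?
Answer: $- 5 \sqrt{10} \approx -15.811$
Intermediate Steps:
$k = 28$ ($k = 12 + 16 = 28$)
$r{\left(w \right)} = -5 + w$
$n{\left(N,d \right)} = -5 + d$
$\sqrt{-18 + k} n{\left(0,0 \right)} = \sqrt{-18 + 28} \left(-5 + 0\right) = \sqrt{10} \left(-5\right) = - 5 \sqrt{10}$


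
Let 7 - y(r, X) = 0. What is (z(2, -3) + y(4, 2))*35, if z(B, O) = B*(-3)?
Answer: 35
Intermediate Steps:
z(B, O) = -3*B
y(r, X) = 7 (y(r, X) = 7 - 1*0 = 7 + 0 = 7)
(z(2, -3) + y(4, 2))*35 = (-3*2 + 7)*35 = (-6 + 7)*35 = 1*35 = 35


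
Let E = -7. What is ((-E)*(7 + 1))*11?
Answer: 616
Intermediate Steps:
((-E)*(7 + 1))*11 = ((-1*(-7))*(7 + 1))*11 = (7*8)*11 = 56*11 = 616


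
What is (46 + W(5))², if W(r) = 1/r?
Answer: 53361/25 ≈ 2134.4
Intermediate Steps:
W(r) = 1/r
(46 + W(5))² = (46 + 1/5)² = (46 + ⅕)² = (231/5)² = 53361/25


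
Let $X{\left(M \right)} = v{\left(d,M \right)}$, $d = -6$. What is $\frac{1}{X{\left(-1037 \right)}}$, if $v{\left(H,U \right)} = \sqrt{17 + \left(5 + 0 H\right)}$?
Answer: $\frac{\sqrt{22}}{22} \approx 0.2132$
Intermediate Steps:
$v{\left(H,U \right)} = \sqrt{22}$ ($v{\left(H,U \right)} = \sqrt{17 + \left(5 + 0\right)} = \sqrt{17 + 5} = \sqrt{22}$)
$X{\left(M \right)} = \sqrt{22}$
$\frac{1}{X{\left(-1037 \right)}} = \frac{1}{\sqrt{22}} = \frac{\sqrt{22}}{22}$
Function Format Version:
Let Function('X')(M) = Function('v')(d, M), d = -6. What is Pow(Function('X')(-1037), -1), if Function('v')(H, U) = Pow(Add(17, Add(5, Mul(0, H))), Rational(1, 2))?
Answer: Mul(Rational(1, 22), Pow(22, Rational(1, 2))) ≈ 0.21320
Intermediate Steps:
Function('v')(H, U) = Pow(22, Rational(1, 2)) (Function('v')(H, U) = Pow(Add(17, Add(5, 0)), Rational(1, 2)) = Pow(Add(17, 5), Rational(1, 2)) = Pow(22, Rational(1, 2)))
Function('X')(M) = Pow(22, Rational(1, 2))
Pow(Function('X')(-1037), -1) = Pow(Pow(22, Rational(1, 2)), -1) = Mul(Rational(1, 22), Pow(22, Rational(1, 2)))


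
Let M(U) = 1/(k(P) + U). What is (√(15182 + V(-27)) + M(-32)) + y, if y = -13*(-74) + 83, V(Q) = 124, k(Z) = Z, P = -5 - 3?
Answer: 41799/40 + √15306 ≈ 1168.7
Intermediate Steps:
P = -8
M(U) = 1/(-8 + U)
y = 1045 (y = 962 + 83 = 1045)
(√(15182 + V(-27)) + M(-32)) + y = (√(15182 + 124) + 1/(-8 - 32)) + 1045 = (√15306 + 1/(-40)) + 1045 = (√15306 - 1/40) + 1045 = (-1/40 + √15306) + 1045 = 41799/40 + √15306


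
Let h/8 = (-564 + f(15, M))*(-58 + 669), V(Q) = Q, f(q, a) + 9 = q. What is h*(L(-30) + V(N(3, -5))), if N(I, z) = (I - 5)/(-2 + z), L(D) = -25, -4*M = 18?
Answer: 471858192/7 ≈ 6.7408e+7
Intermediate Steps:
M = -9/2 (M = -¼*18 = -9/2 ≈ -4.5000)
f(q, a) = -9 + q
N(I, z) = (-5 + I)/(-2 + z)
h = -2727504 (h = 8*((-564 + (-9 + 15))*(-58 + 669)) = 8*((-564 + 6)*611) = 8*(-558*611) = 8*(-340938) = -2727504)
h*(L(-30) + V(N(3, -5))) = -2727504*(-25 + (-5 + 3)/(-2 - 5)) = -2727504*(-25 - 2/(-7)) = -2727504*(-25 - ⅐*(-2)) = -2727504*(-25 + 2/7) = -2727504*(-173/7) = 471858192/7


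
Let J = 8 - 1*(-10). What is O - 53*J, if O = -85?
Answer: -1039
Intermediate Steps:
J = 18 (J = 8 + 10 = 18)
O - 53*J = -85 - 53*18 = -85 - 954 = -1039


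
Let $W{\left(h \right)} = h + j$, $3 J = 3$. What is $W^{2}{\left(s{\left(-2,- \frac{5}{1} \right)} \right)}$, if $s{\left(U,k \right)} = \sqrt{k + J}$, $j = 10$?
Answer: $96 + 40 i \approx 96.0 + 40.0 i$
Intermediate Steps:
$J = 1$ ($J = \frac{1}{3} \cdot 3 = 1$)
$s{\left(U,k \right)} = \sqrt{1 + k}$ ($s{\left(U,k \right)} = \sqrt{k + 1} = \sqrt{1 + k}$)
$W{\left(h \right)} = 10 + h$ ($W{\left(h \right)} = h + 10 = 10 + h$)
$W^{2}{\left(s{\left(-2,- \frac{5}{1} \right)} \right)} = \left(10 + \sqrt{1 - \frac{5}{1}}\right)^{2} = \left(10 + \sqrt{1 - 5}\right)^{2} = \left(10 + \sqrt{-4}\right)^{2} = \left(10 + 2 i\right)^{2}$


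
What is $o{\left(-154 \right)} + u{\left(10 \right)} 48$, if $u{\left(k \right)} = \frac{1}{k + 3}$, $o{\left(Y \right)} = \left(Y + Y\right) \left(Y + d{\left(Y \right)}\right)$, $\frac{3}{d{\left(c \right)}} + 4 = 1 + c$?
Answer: $\frac{96828260}{2041} \approx 47442.0$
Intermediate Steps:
$d{\left(c \right)} = \frac{3}{-3 + c}$ ($d{\left(c \right)} = \frac{3}{-4 + \left(1 + c\right)} = \frac{3}{-3 + c}$)
$o{\left(Y \right)} = 2 Y \left(Y + \frac{3}{-3 + Y}\right)$ ($o{\left(Y \right)} = \left(Y + Y\right) \left(Y + \frac{3}{-3 + Y}\right) = 2 Y \left(Y + \frac{3}{-3 + Y}\right)$)
$u{\left(k \right)} = \frac{1}{3 + k}$
$o{\left(-154 \right)} + u{\left(10 \right)} 48 = 2 \left(-154\right) \frac{1}{-3 - 154} \left(3 - 154 \left(-3 - 154\right)\right) + \frac{1}{3 + 10} \cdot 48 = 2 \left(-154\right) \frac{1}{-157} \left(3 - -24178\right) + \frac{1}{13} \cdot 48 = 2 \left(-154\right) \left(- \frac{1}{157}\right) \left(3 + 24178\right) + \frac{1}{13} \cdot 48 = 2 \left(-154\right) \left(- \frac{1}{157}\right) 24181 + \frac{48}{13} = \frac{7447748}{157} + \frac{48}{13} = \frac{96828260}{2041}$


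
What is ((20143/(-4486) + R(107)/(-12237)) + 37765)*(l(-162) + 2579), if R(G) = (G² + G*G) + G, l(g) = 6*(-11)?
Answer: 5208863113925317/54895182 ≈ 9.4887e+7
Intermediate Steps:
l(g) = -66
R(G) = G + 2*G² (R(G) = (G² + G²) + G = 2*G² + G = G + 2*G²)
((20143/(-4486) + R(107)/(-12237)) + 37765)*(l(-162) + 2579) = ((20143/(-4486) + (107*(1 + 2*107))/(-12237)) + 37765)*(-66 + 2579) = ((20143*(-1/4486) + (107*(1 + 214))*(-1/12237)) + 37765)*2513 = ((-20143/4486 + (107*215)*(-1/12237)) + 37765)*2513 = ((-20143/4486 + 23005*(-1/12237)) + 37765)*2513 = ((-20143/4486 - 23005/12237) + 37765)*2513 = (-349690321/54895182 + 37765)*2513 = (2072766857909/54895182)*2513 = 5208863113925317/54895182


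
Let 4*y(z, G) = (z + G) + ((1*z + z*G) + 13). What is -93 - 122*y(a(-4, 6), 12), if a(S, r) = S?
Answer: 1705/2 ≈ 852.50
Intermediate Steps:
y(z, G) = 13/4 + z/2 + G/4 + G*z/4 (y(z, G) = ((z + G) + ((1*z + z*G) + 13))/4 = ((G + z) + ((z + G*z) + 13))/4 = ((G + z) + (13 + z + G*z))/4 = (13 + G + 2*z + G*z)/4 = 13/4 + z/2 + G/4 + G*z/4)
-93 - 122*y(a(-4, 6), 12) = -93 - 122*(13/4 + (1/2)*(-4) + (1/4)*12 + (1/4)*12*(-4)) = -93 - 122*(13/4 - 2 + 3 - 12) = -93 - 122*(-31/4) = -93 + 1891/2 = 1705/2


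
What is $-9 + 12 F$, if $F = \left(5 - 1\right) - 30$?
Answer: $-321$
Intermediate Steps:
$F = -26$ ($F = 4 - 30 = -26$)
$-9 + 12 F = -9 + 12 \left(-26\right) = -9 - 312 = -321$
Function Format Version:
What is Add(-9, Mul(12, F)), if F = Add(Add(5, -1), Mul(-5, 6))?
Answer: -321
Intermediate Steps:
F = -26 (F = Add(4, -30) = -26)
Add(-9, Mul(12, F)) = Add(-9, Mul(12, -26)) = Add(-9, -312) = -321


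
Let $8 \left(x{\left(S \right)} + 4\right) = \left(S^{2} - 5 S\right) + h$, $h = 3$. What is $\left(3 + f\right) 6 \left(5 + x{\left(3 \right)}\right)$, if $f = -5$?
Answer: $- \frac{15}{2} \approx -7.5$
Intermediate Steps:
$x{\left(S \right)} = - \frac{29}{8} - \frac{5 S}{8} + \frac{S^{2}}{8}$ ($x{\left(S \right)} = -4 + \frac{\left(S^{2} - 5 S\right) + 3}{8} = -4 + \frac{3 + S^{2} - 5 S}{8} = -4 + \left(\frac{3}{8} - \frac{5 S}{8} + \frac{S^{2}}{8}\right) = - \frac{29}{8} - \frac{5 S}{8} + \frac{S^{2}}{8}$)
$\left(3 + f\right) 6 \left(5 + x{\left(3 \right)}\right) = \left(3 - 5\right) 6 \left(5 - \left(\frac{11}{2} - \frac{9}{8}\right)\right) = \left(-2\right) 6 \left(5 - \frac{35}{8}\right) = - 12 \left(5 - \frac{35}{8}\right) = \left(-12\right) \frac{5}{8} = - \frac{15}{2}$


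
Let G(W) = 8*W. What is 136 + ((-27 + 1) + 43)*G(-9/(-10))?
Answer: 1292/5 ≈ 258.40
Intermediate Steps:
136 + ((-27 + 1) + 43)*G(-9/(-10)) = 136 + ((-27 + 1) + 43)*(8*(-9/(-10))) = 136 + (-26 + 43)*(8*(-9*(-1/10))) = 136 + 17*(8*(9/10)) = 136 + 17*(36/5) = 136 + 612/5 = 1292/5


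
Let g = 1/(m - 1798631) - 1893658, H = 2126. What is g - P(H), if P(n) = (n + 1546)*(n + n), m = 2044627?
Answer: -4306652463991/245996 ≈ -1.7507e+7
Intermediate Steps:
P(n) = 2*n*(1546 + n) (P(n) = (1546 + n)*(2*n) = 2*n*(1546 + n))
g = -465832293367/245996 (g = 1/(2044627 - 1798631) - 1893658 = 1/245996 - 1893658 = -465832293367/245996 ≈ -1.8937e+6)
g - P(H) = -465832293367/245996 - 2*2126*(1546 + 2126) = -465832293367/245996 - 2*2126*3672 = -465832293367/245996 - 1*15613344 = -465832293367/245996 - 15613344 = -4306652463991/245996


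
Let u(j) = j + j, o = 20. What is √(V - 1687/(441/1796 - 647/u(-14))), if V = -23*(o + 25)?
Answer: I*√23859663981065/146795 ≈ 33.275*I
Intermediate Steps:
u(j) = 2*j
V = -1035 (V = -23*(20 + 25) = -23*45 = -1035)
√(V - 1687/(441/1796 - 647/u(-14))) = √(-1035 - 1687/(441/1796 - 647/(2*(-14)))) = √(-1035 - 1687/(441*(1/1796) - 647/(-28))) = √(-1035 - 1687/(441/1796 - 647*(-1/28))) = √(-1035 - 1687/(441/1796 + 647/28)) = √(-1035 - 1687/146795/6286) = √(-1035 - 1687*6286/146795) = √(-1035 - 10604482/146795) = √(-162537307/146795) = I*√23859663981065/146795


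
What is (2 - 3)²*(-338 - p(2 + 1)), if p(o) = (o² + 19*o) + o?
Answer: -407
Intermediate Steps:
p(o) = o² + 20*o
(2 - 3)²*(-338 - p(2 + 1)) = (2 - 3)²*(-338 - (2 + 1)*(20 + (2 + 1))) = (-1)²*(-338 - 3*(20 + 3)) = 1*(-338 - 3*23) = 1*(-338 - 1*69) = 1*(-338 - 69) = 1*(-407) = -407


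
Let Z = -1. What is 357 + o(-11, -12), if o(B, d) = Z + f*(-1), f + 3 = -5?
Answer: 364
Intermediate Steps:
f = -8 (f = -3 - 5 = -8)
o(B, d) = 7 (o(B, d) = -1 - 8*(-1) = -1 + 8 = 7)
357 + o(-11, -12) = 357 + 7 = 364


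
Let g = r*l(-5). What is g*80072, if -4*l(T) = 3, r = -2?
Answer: 120108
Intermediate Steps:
l(T) = -3/4 (l(T) = -1/4*3 = -3/4)
g = 3/2 (g = -2*(-3/4) = 3/2 ≈ 1.5000)
g*80072 = (3/2)*80072 = 120108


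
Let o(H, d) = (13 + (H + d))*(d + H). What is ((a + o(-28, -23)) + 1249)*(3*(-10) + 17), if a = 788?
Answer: -51675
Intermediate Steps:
o(H, d) = (H + d)*(13 + H + d) (o(H, d) = (13 + H + d)*(H + d) = (H + d)*(13 + H + d))
((a + o(-28, -23)) + 1249)*(3*(-10) + 17) = ((788 + ((-28)² + (-23)² + 13*(-28) + 13*(-23) + 2*(-28)*(-23))) + 1249)*(3*(-10) + 17) = ((788 + (784 + 529 - 364 - 299 + 1288)) + 1249)*(-30 + 17) = ((788 + 1938) + 1249)*(-13) = (2726 + 1249)*(-13) = 3975*(-13) = -51675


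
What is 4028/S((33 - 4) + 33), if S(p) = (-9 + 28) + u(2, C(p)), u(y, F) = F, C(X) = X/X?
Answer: 1007/5 ≈ 201.40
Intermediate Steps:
C(X) = 1
S(p) = 20 (S(p) = (-9 + 28) + 1 = 19 + 1 = 20)
4028/S((33 - 4) + 33) = 4028/20 = 4028*(1/20) = 1007/5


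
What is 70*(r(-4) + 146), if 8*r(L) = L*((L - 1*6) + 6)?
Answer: 10360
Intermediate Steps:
r(L) = L²/8 (r(L) = (L*((L - 1*6) + 6))/8 = (L*((L - 6) + 6))/8 = (L*((-6 + L) + 6))/8 = (L*L)/8 = L²/8)
70*(r(-4) + 146) = 70*((⅛)*(-4)² + 146) = 70*((⅛)*16 + 146) = 70*(2 + 146) = 70*148 = 10360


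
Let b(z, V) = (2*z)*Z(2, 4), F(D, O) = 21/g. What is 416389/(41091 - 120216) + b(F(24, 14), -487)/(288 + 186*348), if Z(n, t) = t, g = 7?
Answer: -375972892/71449875 ≈ -5.2621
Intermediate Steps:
F(D, O) = 3 (F(D, O) = 21/7 = 21*(1/7) = 3)
b(z, V) = 8*z (b(z, V) = (2*z)*4 = 8*z)
416389/(41091 - 120216) + b(F(24, 14), -487)/(288 + 186*348) = 416389/(41091 - 120216) + (8*3)/(288 + 186*348) = 416389/(-79125) + 24/(288 + 64728) = 416389*(-1/79125) + 24/65016 = -416389/79125 + 24*(1/65016) = -416389/79125 + 1/2709 = -375972892/71449875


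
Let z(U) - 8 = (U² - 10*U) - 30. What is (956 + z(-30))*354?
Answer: 755436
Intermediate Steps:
z(U) = -22 + U² - 10*U (z(U) = 8 + ((U² - 10*U) - 30) = 8 + (-30 + U² - 10*U) = -22 + U² - 10*U)
(956 + z(-30))*354 = (956 + (-22 + (-30)² - 10*(-30)))*354 = (956 + (-22 + 900 + 300))*354 = (956 + 1178)*354 = 2134*354 = 755436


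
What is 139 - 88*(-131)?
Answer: 11667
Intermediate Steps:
139 - 88*(-131) = 139 + 11528 = 11667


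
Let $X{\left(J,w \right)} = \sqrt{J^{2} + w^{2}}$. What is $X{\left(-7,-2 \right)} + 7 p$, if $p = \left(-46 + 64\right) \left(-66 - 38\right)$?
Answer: $-13104 + \sqrt{53} \approx -13097.0$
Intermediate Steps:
$p = -1872$ ($p = 18 \left(-104\right) = -1872$)
$X{\left(-7,-2 \right)} + 7 p = \sqrt{\left(-7\right)^{2} + \left(-2\right)^{2}} + 7 \left(-1872\right) = \sqrt{49 + 4} - 13104 = \sqrt{53} - 13104 = -13104 + \sqrt{53}$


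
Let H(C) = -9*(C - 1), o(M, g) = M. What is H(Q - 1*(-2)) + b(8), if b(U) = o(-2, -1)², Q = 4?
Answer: -41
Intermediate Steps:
H(C) = 9 - 9*C (H(C) = -9*(-1 + C) = 9 - 9*C)
b(U) = 4 (b(U) = (-2)² = 4)
H(Q - 1*(-2)) + b(8) = (9 - 9*(4 - 1*(-2))) + 4 = (9 - 9*(4 + 2)) + 4 = (9 - 9*6) + 4 = (9 - 54) + 4 = -45 + 4 = -41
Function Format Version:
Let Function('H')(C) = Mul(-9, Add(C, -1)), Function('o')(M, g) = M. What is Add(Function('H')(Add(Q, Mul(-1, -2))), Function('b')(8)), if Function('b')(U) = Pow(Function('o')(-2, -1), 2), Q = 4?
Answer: -41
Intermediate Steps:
Function('H')(C) = Add(9, Mul(-9, C)) (Function('H')(C) = Mul(-9, Add(-1, C)) = Add(9, Mul(-9, C)))
Function('b')(U) = 4 (Function('b')(U) = Pow(-2, 2) = 4)
Add(Function('H')(Add(Q, Mul(-1, -2))), Function('b')(8)) = Add(Add(9, Mul(-9, Add(4, Mul(-1, -2)))), 4) = Add(Add(9, Mul(-9, Add(4, 2))), 4) = Add(Add(9, Mul(-9, 6)), 4) = Add(Add(9, -54), 4) = Add(-45, 4) = -41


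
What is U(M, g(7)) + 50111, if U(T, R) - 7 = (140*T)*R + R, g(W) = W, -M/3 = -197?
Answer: 629305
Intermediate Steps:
M = 591 (M = -3*(-197) = 591)
U(T, R) = 7 + R + 140*R*T (U(T, R) = 7 + ((140*T)*R + R) = 7 + (140*R*T + R) = 7 + (R + 140*R*T) = 7 + R + 140*R*T)
U(M, g(7)) + 50111 = (7 + 7 + 140*7*591) + 50111 = (7 + 7 + 579180) + 50111 = 579194 + 50111 = 629305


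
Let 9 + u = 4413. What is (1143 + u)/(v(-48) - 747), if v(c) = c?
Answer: -1849/265 ≈ -6.9774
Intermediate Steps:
u = 4404 (u = -9 + 4413 = 4404)
(1143 + u)/(v(-48) - 747) = (1143 + 4404)/(-48 - 747) = 5547/(-795) = 5547*(-1/795) = -1849/265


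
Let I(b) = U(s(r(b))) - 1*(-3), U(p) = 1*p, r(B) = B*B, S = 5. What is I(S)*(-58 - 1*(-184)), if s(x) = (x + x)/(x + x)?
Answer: 504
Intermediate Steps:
r(B) = B²
s(x) = 1 (s(x) = (2*x)/((2*x)) = (2*x)*(1/(2*x)) = 1)
U(p) = p
I(b) = 4 (I(b) = 1 - 1*(-3) = 1 + 3 = 4)
I(S)*(-58 - 1*(-184)) = 4*(-58 - 1*(-184)) = 4*(-58 + 184) = 4*126 = 504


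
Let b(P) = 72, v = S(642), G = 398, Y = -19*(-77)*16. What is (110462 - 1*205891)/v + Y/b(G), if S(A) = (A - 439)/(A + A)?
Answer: -1102183546/1827 ≈ -6.0328e+5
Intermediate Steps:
Y = 23408 (Y = 1463*16 = 23408)
S(A) = (-439 + A)/(2*A) (S(A) = (-439 + A)/((2*A)) = (-439 + A)*(1/(2*A)) = (-439 + A)/(2*A))
v = 203/1284 (v = (½)*(-439 + 642)/642 = (½)*(1/642)*203 = 203/1284 ≈ 0.15810)
(110462 - 1*205891)/v + Y/b(G) = (110462 - 1*205891)/(203/1284) + 23408/72 = (110462 - 205891)*(1284/203) + 23408*(1/72) = -95429*1284/203 + 2926/9 = -122530836/203 + 2926/9 = -1102183546/1827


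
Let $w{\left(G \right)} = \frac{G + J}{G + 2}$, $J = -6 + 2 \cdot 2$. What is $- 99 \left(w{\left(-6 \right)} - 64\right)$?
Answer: $6138$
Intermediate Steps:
$J = -2$ ($J = -6 + 4 = -2$)
$w{\left(G \right)} = \frac{-2 + G}{2 + G}$ ($w{\left(G \right)} = \frac{G - 2}{G + 2} = \frac{-2 + G}{2 + G}$)
$- 99 \left(w{\left(-6 \right)} - 64\right) = - 99 \left(\frac{-2 - 6}{2 - 6} - 64\right) = - 99 \left(\frac{1}{-4} \left(-8\right) - 64\right) = - 99 \left(\left(- \frac{1}{4}\right) \left(-8\right) - 64\right) = - 99 \left(2 - 64\right) = \left(-99\right) \left(-62\right) = 6138$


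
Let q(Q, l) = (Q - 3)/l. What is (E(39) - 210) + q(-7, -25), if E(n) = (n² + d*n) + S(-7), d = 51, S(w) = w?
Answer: 16467/5 ≈ 3293.4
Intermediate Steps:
q(Q, l) = (-3 + Q)/l
E(n) = -7 + n² + 51*n (E(n) = (n² + 51*n) - 7 = -7 + n² + 51*n)
(E(39) - 210) + q(-7, -25) = ((-7 + 39² + 51*39) - 210) + (-3 - 7)/(-25) = ((-7 + 1521 + 1989) - 210) - 1/25*(-10) = (3503 - 210) + ⅖ = 3293 + ⅖ = 16467/5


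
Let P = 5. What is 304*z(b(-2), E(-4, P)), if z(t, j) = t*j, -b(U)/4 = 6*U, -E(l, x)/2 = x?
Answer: -145920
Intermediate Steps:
E(l, x) = -2*x
b(U) = -24*U
z(t, j) = j*t
304*z(b(-2), E(-4, P)) = 304*((-2*5)*(-24*(-2))) = 304*(-10*48) = 304*(-480) = -145920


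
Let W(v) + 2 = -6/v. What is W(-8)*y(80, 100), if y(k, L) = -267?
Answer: 1335/4 ≈ 333.75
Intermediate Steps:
W(v) = -2 - 6/v
W(-8)*y(80, 100) = (-2 - 6/(-8))*(-267) = (-2 - 6*(-1/8))*(-267) = (-2 + 3/4)*(-267) = -5/4*(-267) = 1335/4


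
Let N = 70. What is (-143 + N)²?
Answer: 5329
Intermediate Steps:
(-143 + N)² = (-143 + 70)² = (-73)² = 5329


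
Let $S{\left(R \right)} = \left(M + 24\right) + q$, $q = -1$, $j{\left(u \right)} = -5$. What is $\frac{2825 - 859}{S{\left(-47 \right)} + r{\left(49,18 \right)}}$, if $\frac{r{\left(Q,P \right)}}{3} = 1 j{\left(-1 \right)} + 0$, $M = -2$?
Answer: $\frac{983}{3} \approx 327.67$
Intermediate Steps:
$r{\left(Q,P \right)} = -15$ ($r{\left(Q,P \right)} = 3 \left(1 \left(-5\right) + 0\right) = 3 \left(-5 + 0\right) = 3 \left(-5\right) = -15$)
$S{\left(R \right)} = 21$ ($S{\left(R \right)} = \left(-2 + 24\right) - 1 = 22 - 1 = 21$)
$\frac{2825 - 859}{S{\left(-47 \right)} + r{\left(49,18 \right)}} = \frac{2825 - 859}{21 - 15} = \frac{1966}{6} = 1966 \cdot \frac{1}{6} = \frac{983}{3}$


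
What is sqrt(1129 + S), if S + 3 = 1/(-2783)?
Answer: sqrt(72074111)/253 ≈ 33.556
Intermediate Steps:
S = -8350/2783 (S = -3 + 1/(-2783) = -3 - 1/2783 = -8350/2783 ≈ -3.0004)
sqrt(1129 + S) = sqrt(1129 - 8350/2783) = sqrt(3133657/2783) = sqrt(72074111)/253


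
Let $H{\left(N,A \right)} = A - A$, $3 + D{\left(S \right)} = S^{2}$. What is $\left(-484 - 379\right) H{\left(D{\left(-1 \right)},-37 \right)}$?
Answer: $0$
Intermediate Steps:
$D{\left(S \right)} = -3 + S^{2}$
$H{\left(N,A \right)} = 0$
$\left(-484 - 379\right) H{\left(D{\left(-1 \right)},-37 \right)} = \left(-484 - 379\right) 0 = \left(-863\right) 0 = 0$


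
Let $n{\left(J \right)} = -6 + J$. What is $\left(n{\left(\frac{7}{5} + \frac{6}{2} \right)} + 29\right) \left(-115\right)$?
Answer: $-3151$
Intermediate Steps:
$\left(n{\left(\frac{7}{5} + \frac{6}{2} \right)} + 29\right) \left(-115\right) = \left(\left(-6 + \left(\frac{7}{5} + \frac{6}{2}\right)\right) + 29\right) \left(-115\right) = \left(\left(-6 + \left(7 \cdot \frac{1}{5} + 6 \cdot \frac{1}{2}\right)\right) + 29\right) \left(-115\right) = \left(\left(-6 + \left(\frac{7}{5} + 3\right)\right) + 29\right) \left(-115\right) = \left(\left(-6 + \frac{22}{5}\right) + 29\right) \left(-115\right) = \left(- \frac{8}{5} + 29\right) \left(-115\right) = \frac{137}{5} \left(-115\right) = -3151$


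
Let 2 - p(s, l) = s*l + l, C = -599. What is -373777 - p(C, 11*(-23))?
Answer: -222485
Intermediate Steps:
p(s, l) = 2 - l - l*s (p(s, l) = 2 - (s*l + l) = 2 - (l*s + l) = 2 - (l + l*s) = 2 + (-l - l*s) = 2 - l - l*s)
-373777 - p(C, 11*(-23)) = -373777 - (2 - 11*(-23) - 1*11*(-23)*(-599)) = -373777 - (2 - 1*(-253) - 1*(-253)*(-599)) = -373777 - (2 + 253 - 151547) = -373777 - 1*(-151292) = -373777 + 151292 = -222485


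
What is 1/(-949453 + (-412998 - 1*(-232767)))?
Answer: -1/1129684 ≈ -8.8520e-7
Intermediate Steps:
1/(-949453 + (-412998 - 1*(-232767))) = 1/(-949453 + (-412998 + 232767)) = 1/(-949453 - 180231) = 1/(-1129684) = -1/1129684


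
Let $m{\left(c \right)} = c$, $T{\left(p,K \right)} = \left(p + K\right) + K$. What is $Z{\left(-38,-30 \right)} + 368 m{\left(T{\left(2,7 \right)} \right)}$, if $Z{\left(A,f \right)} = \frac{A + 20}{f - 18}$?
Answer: $\frac{47107}{8} \approx 5888.4$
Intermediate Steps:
$T{\left(p,K \right)} = p + 2 K$ ($T{\left(p,K \right)} = \left(K + p\right) + K = p + 2 K$)
$Z{\left(A,f \right)} = \frac{20 + A}{-18 + f}$
$Z{\left(-38,-30 \right)} + 368 m{\left(T{\left(2,7 \right)} \right)} = \frac{20 - 38}{-18 - 30} + 368 \left(2 + 2 \cdot 7\right) = \frac{1}{-48} \left(-18\right) + 368 \left(2 + 14\right) = \left(- \frac{1}{48}\right) \left(-18\right) + 368 \cdot 16 = \frac{3}{8} + 5888 = \frac{47107}{8}$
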